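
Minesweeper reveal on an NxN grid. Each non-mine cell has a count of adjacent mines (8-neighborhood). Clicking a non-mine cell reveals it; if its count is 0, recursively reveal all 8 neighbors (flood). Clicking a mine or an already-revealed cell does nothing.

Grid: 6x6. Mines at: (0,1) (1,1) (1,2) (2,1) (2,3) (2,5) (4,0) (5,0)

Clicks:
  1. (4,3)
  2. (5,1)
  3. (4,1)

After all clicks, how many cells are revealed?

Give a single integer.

Click 1 (4,3) count=0: revealed 15 new [(3,1) (3,2) (3,3) (3,4) (3,5) (4,1) (4,2) (4,3) (4,4) (4,5) (5,1) (5,2) (5,3) (5,4) (5,5)] -> total=15
Click 2 (5,1) count=2: revealed 0 new [(none)] -> total=15
Click 3 (4,1) count=2: revealed 0 new [(none)] -> total=15

Answer: 15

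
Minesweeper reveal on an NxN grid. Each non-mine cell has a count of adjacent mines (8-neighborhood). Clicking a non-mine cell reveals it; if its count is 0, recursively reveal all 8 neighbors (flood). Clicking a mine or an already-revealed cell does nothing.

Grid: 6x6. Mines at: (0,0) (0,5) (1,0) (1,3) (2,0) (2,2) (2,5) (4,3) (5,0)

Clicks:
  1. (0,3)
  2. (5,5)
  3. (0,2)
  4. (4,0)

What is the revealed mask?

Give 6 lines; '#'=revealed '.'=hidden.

Answer: ..##..
......
......
....##
#...##
....##

Derivation:
Click 1 (0,3) count=1: revealed 1 new [(0,3)] -> total=1
Click 2 (5,5) count=0: revealed 6 new [(3,4) (3,5) (4,4) (4,5) (5,4) (5,5)] -> total=7
Click 3 (0,2) count=1: revealed 1 new [(0,2)] -> total=8
Click 4 (4,0) count=1: revealed 1 new [(4,0)] -> total=9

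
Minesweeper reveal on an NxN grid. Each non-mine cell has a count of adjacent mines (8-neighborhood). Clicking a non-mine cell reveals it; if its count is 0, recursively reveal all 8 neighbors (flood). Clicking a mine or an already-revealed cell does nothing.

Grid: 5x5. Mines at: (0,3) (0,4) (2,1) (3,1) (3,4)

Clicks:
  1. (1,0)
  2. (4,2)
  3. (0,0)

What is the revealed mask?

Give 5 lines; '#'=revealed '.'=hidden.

Click 1 (1,0) count=1: revealed 1 new [(1,0)] -> total=1
Click 2 (4,2) count=1: revealed 1 new [(4,2)] -> total=2
Click 3 (0,0) count=0: revealed 5 new [(0,0) (0,1) (0,2) (1,1) (1,2)] -> total=7

Answer: ###..
###..
.....
.....
..#..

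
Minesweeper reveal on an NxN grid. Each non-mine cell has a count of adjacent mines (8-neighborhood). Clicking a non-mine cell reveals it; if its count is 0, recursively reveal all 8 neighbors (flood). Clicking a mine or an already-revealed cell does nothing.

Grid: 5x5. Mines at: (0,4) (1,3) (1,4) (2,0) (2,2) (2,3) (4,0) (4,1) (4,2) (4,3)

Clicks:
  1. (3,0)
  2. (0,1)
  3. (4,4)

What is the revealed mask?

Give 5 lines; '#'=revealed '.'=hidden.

Answer: ###..
###..
.....
#....
....#

Derivation:
Click 1 (3,0) count=3: revealed 1 new [(3,0)] -> total=1
Click 2 (0,1) count=0: revealed 6 new [(0,0) (0,1) (0,2) (1,0) (1,1) (1,2)] -> total=7
Click 3 (4,4) count=1: revealed 1 new [(4,4)] -> total=8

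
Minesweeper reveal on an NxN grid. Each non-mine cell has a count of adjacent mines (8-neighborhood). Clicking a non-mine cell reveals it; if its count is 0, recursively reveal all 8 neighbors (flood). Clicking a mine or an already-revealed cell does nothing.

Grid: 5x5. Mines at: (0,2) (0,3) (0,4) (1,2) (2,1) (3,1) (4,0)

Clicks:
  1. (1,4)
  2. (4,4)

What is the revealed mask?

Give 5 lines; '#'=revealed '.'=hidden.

Click 1 (1,4) count=2: revealed 1 new [(1,4)] -> total=1
Click 2 (4,4) count=0: revealed 10 new [(1,3) (2,2) (2,3) (2,4) (3,2) (3,3) (3,4) (4,2) (4,3) (4,4)] -> total=11

Answer: .....
...##
..###
..###
..###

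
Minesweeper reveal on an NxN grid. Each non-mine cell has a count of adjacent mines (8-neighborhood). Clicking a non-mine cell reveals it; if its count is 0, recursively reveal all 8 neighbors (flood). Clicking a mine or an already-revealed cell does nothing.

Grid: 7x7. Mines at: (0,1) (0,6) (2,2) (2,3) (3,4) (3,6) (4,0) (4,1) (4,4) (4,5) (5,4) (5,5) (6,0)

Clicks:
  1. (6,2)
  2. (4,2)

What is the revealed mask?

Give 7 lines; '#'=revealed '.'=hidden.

Click 1 (6,2) count=0: revealed 6 new [(5,1) (5,2) (5,3) (6,1) (6,2) (6,3)] -> total=6
Click 2 (4,2) count=1: revealed 1 new [(4,2)] -> total=7

Answer: .......
.......
.......
.......
..#....
.###...
.###...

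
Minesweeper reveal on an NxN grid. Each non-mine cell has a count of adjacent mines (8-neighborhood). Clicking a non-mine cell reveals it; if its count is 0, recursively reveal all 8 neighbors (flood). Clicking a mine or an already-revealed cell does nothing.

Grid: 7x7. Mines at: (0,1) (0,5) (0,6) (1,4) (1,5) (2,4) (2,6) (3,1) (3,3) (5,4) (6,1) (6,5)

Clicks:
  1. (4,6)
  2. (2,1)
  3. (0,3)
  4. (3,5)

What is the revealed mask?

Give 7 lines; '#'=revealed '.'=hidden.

Answer: ...#...
.......
.#.....
.....##
.....##
.....##
.......

Derivation:
Click 1 (4,6) count=0: revealed 6 new [(3,5) (3,6) (4,5) (4,6) (5,5) (5,6)] -> total=6
Click 2 (2,1) count=1: revealed 1 new [(2,1)] -> total=7
Click 3 (0,3) count=1: revealed 1 new [(0,3)] -> total=8
Click 4 (3,5) count=2: revealed 0 new [(none)] -> total=8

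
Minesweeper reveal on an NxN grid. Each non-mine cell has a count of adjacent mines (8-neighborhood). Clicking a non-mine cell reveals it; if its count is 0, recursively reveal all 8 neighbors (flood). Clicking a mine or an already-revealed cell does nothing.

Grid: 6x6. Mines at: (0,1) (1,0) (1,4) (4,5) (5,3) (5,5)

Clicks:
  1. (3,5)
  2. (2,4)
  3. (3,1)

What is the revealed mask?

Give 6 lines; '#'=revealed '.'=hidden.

Click 1 (3,5) count=1: revealed 1 new [(3,5)] -> total=1
Click 2 (2,4) count=1: revealed 1 new [(2,4)] -> total=2
Click 3 (3,1) count=0: revealed 20 new [(1,1) (1,2) (1,3) (2,0) (2,1) (2,2) (2,3) (3,0) (3,1) (3,2) (3,3) (3,4) (4,0) (4,1) (4,2) (4,3) (4,4) (5,0) (5,1) (5,2)] -> total=22

Answer: ......
.###..
#####.
######
#####.
###...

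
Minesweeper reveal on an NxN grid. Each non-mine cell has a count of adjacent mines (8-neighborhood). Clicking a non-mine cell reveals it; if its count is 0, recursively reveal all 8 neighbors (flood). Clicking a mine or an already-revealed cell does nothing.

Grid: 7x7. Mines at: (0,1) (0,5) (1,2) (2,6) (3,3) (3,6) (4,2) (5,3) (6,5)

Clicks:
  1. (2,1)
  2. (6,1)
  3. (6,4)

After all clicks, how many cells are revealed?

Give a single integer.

Answer: 15

Derivation:
Click 1 (2,1) count=1: revealed 1 new [(2,1)] -> total=1
Click 2 (6,1) count=0: revealed 13 new [(1,0) (1,1) (2,0) (3,0) (3,1) (4,0) (4,1) (5,0) (5,1) (5,2) (6,0) (6,1) (6,2)] -> total=14
Click 3 (6,4) count=2: revealed 1 new [(6,4)] -> total=15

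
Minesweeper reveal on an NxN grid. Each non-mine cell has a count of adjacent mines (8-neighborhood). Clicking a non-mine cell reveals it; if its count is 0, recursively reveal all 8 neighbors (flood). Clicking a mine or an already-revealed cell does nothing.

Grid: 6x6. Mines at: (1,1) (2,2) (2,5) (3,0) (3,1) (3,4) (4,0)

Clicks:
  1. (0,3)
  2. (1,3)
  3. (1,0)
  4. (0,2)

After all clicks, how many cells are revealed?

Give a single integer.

Answer: 9

Derivation:
Click 1 (0,3) count=0: revealed 8 new [(0,2) (0,3) (0,4) (0,5) (1,2) (1,3) (1,4) (1,5)] -> total=8
Click 2 (1,3) count=1: revealed 0 new [(none)] -> total=8
Click 3 (1,0) count=1: revealed 1 new [(1,0)] -> total=9
Click 4 (0,2) count=1: revealed 0 new [(none)] -> total=9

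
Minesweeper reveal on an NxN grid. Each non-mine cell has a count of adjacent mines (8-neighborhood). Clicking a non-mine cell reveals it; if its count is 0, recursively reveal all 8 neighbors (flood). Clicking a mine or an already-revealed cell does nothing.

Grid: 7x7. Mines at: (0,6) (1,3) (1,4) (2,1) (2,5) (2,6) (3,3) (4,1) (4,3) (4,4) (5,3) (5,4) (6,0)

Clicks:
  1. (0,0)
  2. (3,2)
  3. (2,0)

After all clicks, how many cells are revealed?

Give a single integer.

Answer: 8

Derivation:
Click 1 (0,0) count=0: revealed 6 new [(0,0) (0,1) (0,2) (1,0) (1,1) (1,2)] -> total=6
Click 2 (3,2) count=4: revealed 1 new [(3,2)] -> total=7
Click 3 (2,0) count=1: revealed 1 new [(2,0)] -> total=8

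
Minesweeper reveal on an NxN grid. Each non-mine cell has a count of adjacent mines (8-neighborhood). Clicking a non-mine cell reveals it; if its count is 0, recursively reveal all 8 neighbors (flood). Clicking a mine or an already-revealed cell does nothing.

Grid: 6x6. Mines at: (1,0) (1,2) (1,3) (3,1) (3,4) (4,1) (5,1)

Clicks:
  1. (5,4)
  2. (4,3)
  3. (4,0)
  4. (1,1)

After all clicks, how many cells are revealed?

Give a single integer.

Click 1 (5,4) count=0: revealed 8 new [(4,2) (4,3) (4,4) (4,5) (5,2) (5,3) (5,4) (5,5)] -> total=8
Click 2 (4,3) count=1: revealed 0 new [(none)] -> total=8
Click 3 (4,0) count=3: revealed 1 new [(4,0)] -> total=9
Click 4 (1,1) count=2: revealed 1 new [(1,1)] -> total=10

Answer: 10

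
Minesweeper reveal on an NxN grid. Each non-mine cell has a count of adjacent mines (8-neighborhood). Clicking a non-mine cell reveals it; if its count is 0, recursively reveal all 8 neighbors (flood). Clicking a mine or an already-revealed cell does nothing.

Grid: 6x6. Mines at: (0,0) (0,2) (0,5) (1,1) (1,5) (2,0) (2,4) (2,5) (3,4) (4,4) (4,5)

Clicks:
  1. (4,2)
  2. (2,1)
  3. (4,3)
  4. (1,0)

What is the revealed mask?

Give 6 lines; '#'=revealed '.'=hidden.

Click 1 (4,2) count=0: revealed 15 new [(2,1) (2,2) (2,3) (3,0) (3,1) (3,2) (3,3) (4,0) (4,1) (4,2) (4,3) (5,0) (5,1) (5,2) (5,3)] -> total=15
Click 2 (2,1) count=2: revealed 0 new [(none)] -> total=15
Click 3 (4,3) count=2: revealed 0 new [(none)] -> total=15
Click 4 (1,0) count=3: revealed 1 new [(1,0)] -> total=16

Answer: ......
#.....
.###..
####..
####..
####..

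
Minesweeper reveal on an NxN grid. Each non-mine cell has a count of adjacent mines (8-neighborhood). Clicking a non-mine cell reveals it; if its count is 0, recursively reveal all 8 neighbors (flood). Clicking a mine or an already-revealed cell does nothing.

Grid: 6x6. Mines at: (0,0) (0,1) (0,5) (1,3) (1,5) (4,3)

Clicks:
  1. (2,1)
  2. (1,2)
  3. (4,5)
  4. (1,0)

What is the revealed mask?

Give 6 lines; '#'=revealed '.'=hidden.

Click 1 (2,1) count=0: revealed 15 new [(1,0) (1,1) (1,2) (2,0) (2,1) (2,2) (3,0) (3,1) (3,2) (4,0) (4,1) (4,2) (5,0) (5,1) (5,2)] -> total=15
Click 2 (1,2) count=2: revealed 0 new [(none)] -> total=15
Click 3 (4,5) count=0: revealed 8 new [(2,4) (2,5) (3,4) (3,5) (4,4) (4,5) (5,4) (5,5)] -> total=23
Click 4 (1,0) count=2: revealed 0 new [(none)] -> total=23

Answer: ......
###...
###.##
###.##
###.##
###.##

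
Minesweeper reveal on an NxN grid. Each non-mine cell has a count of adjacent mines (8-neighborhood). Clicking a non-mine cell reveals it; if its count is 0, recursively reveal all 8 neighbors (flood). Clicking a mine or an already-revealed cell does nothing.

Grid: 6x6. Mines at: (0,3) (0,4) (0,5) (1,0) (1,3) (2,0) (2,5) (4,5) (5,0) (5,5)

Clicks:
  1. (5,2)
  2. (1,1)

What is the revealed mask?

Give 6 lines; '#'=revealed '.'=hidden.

Answer: ......
.#....
.####.
.####.
.####.
.####.

Derivation:
Click 1 (5,2) count=0: revealed 16 new [(2,1) (2,2) (2,3) (2,4) (3,1) (3,2) (3,3) (3,4) (4,1) (4,2) (4,3) (4,4) (5,1) (5,2) (5,3) (5,4)] -> total=16
Click 2 (1,1) count=2: revealed 1 new [(1,1)] -> total=17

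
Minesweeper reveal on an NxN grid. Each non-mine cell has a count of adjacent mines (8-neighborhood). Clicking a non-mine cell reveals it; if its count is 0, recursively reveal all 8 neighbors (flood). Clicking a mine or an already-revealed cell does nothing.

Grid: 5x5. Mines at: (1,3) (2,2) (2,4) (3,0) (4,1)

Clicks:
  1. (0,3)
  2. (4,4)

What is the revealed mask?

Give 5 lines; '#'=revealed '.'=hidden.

Answer: ...#.
.....
.....
..###
..###

Derivation:
Click 1 (0,3) count=1: revealed 1 new [(0,3)] -> total=1
Click 2 (4,4) count=0: revealed 6 new [(3,2) (3,3) (3,4) (4,2) (4,3) (4,4)] -> total=7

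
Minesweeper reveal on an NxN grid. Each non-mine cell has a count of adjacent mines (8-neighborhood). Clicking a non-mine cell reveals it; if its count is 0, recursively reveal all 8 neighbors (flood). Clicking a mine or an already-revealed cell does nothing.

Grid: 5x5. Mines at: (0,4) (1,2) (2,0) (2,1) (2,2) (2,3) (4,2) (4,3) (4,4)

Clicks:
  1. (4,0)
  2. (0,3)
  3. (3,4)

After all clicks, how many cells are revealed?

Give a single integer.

Answer: 6

Derivation:
Click 1 (4,0) count=0: revealed 4 new [(3,0) (3,1) (4,0) (4,1)] -> total=4
Click 2 (0,3) count=2: revealed 1 new [(0,3)] -> total=5
Click 3 (3,4) count=3: revealed 1 new [(3,4)] -> total=6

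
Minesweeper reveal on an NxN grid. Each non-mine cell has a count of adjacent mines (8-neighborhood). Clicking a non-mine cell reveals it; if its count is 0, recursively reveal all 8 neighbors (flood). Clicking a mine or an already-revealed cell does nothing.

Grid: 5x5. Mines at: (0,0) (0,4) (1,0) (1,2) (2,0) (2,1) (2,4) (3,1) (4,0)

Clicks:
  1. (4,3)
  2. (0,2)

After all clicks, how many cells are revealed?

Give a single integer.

Answer: 7

Derivation:
Click 1 (4,3) count=0: revealed 6 new [(3,2) (3,3) (3,4) (4,2) (4,3) (4,4)] -> total=6
Click 2 (0,2) count=1: revealed 1 new [(0,2)] -> total=7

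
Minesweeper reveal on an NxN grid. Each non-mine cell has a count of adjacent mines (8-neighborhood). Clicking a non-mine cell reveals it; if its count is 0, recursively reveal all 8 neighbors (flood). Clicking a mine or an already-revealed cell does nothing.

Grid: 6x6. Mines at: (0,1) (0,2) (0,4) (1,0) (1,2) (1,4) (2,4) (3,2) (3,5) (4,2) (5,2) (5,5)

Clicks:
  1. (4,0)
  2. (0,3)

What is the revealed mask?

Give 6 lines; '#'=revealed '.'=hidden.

Answer: ...#..
......
##....
##....
##....
##....

Derivation:
Click 1 (4,0) count=0: revealed 8 new [(2,0) (2,1) (3,0) (3,1) (4,0) (4,1) (5,0) (5,1)] -> total=8
Click 2 (0,3) count=4: revealed 1 new [(0,3)] -> total=9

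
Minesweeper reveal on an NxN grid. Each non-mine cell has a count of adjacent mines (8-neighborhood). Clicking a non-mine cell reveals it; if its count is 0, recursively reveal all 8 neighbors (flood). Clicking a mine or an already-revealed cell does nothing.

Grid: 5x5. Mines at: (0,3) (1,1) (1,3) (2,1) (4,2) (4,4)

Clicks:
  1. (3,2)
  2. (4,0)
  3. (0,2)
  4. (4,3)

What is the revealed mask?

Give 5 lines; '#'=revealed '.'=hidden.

Answer: ..#..
.....
.....
###..
##.#.

Derivation:
Click 1 (3,2) count=2: revealed 1 new [(3,2)] -> total=1
Click 2 (4,0) count=0: revealed 4 new [(3,0) (3,1) (4,0) (4,1)] -> total=5
Click 3 (0,2) count=3: revealed 1 new [(0,2)] -> total=6
Click 4 (4,3) count=2: revealed 1 new [(4,3)] -> total=7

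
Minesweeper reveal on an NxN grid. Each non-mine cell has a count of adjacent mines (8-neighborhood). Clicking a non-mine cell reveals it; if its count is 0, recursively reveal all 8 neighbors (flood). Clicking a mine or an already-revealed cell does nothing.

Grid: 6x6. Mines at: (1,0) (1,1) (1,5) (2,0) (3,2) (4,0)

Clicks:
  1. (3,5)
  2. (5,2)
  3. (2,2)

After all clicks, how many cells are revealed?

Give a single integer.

Answer: 17

Derivation:
Click 1 (3,5) count=0: revealed 16 new [(2,3) (2,4) (2,5) (3,3) (3,4) (3,5) (4,1) (4,2) (4,3) (4,4) (4,5) (5,1) (5,2) (5,3) (5,4) (5,5)] -> total=16
Click 2 (5,2) count=0: revealed 0 new [(none)] -> total=16
Click 3 (2,2) count=2: revealed 1 new [(2,2)] -> total=17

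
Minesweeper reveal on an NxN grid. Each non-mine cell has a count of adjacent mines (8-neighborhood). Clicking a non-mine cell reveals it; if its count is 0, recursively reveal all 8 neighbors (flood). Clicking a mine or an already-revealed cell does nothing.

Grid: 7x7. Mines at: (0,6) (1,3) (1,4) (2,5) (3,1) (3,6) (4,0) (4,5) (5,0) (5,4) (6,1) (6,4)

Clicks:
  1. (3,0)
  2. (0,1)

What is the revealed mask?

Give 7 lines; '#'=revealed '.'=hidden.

Answer: ###....
###....
###....
#......
.......
.......
.......

Derivation:
Click 1 (3,0) count=2: revealed 1 new [(3,0)] -> total=1
Click 2 (0,1) count=0: revealed 9 new [(0,0) (0,1) (0,2) (1,0) (1,1) (1,2) (2,0) (2,1) (2,2)] -> total=10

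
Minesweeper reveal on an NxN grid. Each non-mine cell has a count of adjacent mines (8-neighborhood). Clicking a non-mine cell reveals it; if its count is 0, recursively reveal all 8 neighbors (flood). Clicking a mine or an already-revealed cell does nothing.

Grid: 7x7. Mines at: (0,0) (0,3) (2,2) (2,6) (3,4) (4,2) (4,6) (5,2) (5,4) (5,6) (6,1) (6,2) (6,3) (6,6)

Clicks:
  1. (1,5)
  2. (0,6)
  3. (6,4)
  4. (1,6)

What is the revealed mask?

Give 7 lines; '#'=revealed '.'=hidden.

Click 1 (1,5) count=1: revealed 1 new [(1,5)] -> total=1
Click 2 (0,6) count=0: revealed 5 new [(0,4) (0,5) (0,6) (1,4) (1,6)] -> total=6
Click 3 (6,4) count=2: revealed 1 new [(6,4)] -> total=7
Click 4 (1,6) count=1: revealed 0 new [(none)] -> total=7

Answer: ....###
....###
.......
.......
.......
.......
....#..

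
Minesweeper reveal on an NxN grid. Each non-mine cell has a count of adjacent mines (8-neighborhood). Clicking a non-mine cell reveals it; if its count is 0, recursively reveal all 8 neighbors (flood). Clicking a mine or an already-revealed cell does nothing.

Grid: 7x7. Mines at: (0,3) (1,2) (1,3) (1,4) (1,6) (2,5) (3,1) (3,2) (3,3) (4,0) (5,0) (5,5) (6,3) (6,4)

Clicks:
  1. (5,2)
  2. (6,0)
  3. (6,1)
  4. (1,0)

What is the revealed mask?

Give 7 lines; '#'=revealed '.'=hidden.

Click 1 (5,2) count=1: revealed 1 new [(5,2)] -> total=1
Click 2 (6,0) count=1: revealed 1 new [(6,0)] -> total=2
Click 3 (6,1) count=1: revealed 1 new [(6,1)] -> total=3
Click 4 (1,0) count=0: revealed 6 new [(0,0) (0,1) (1,0) (1,1) (2,0) (2,1)] -> total=9

Answer: ##.....
##.....
##.....
.......
.......
..#....
##.....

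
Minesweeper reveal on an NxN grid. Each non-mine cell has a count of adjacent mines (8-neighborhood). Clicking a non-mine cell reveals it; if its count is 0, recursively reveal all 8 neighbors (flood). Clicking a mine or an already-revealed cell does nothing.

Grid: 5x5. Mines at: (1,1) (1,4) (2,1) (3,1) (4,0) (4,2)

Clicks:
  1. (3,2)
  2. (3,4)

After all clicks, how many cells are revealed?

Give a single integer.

Answer: 7

Derivation:
Click 1 (3,2) count=3: revealed 1 new [(3,2)] -> total=1
Click 2 (3,4) count=0: revealed 6 new [(2,3) (2,4) (3,3) (3,4) (4,3) (4,4)] -> total=7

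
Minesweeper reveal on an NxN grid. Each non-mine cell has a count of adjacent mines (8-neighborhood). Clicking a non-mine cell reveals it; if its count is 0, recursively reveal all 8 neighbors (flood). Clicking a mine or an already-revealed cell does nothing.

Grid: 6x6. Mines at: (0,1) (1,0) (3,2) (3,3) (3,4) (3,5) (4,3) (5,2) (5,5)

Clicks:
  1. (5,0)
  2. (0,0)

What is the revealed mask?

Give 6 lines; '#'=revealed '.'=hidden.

Answer: #.....
......
##....
##....
##....
##....

Derivation:
Click 1 (5,0) count=0: revealed 8 new [(2,0) (2,1) (3,0) (3,1) (4,0) (4,1) (5,0) (5,1)] -> total=8
Click 2 (0,0) count=2: revealed 1 new [(0,0)] -> total=9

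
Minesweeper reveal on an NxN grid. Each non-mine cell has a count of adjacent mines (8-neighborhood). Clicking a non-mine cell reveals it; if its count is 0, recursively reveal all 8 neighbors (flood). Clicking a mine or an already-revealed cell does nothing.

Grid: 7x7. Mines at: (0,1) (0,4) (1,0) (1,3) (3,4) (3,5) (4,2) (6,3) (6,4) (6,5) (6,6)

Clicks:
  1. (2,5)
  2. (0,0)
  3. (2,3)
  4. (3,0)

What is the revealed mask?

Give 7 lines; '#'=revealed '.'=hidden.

Answer: #......
.......
##.#.#.
##.....
##.....
###....
###....

Derivation:
Click 1 (2,5) count=2: revealed 1 new [(2,5)] -> total=1
Click 2 (0,0) count=2: revealed 1 new [(0,0)] -> total=2
Click 3 (2,3) count=2: revealed 1 new [(2,3)] -> total=3
Click 4 (3,0) count=0: revealed 12 new [(2,0) (2,1) (3,0) (3,1) (4,0) (4,1) (5,0) (5,1) (5,2) (6,0) (6,1) (6,2)] -> total=15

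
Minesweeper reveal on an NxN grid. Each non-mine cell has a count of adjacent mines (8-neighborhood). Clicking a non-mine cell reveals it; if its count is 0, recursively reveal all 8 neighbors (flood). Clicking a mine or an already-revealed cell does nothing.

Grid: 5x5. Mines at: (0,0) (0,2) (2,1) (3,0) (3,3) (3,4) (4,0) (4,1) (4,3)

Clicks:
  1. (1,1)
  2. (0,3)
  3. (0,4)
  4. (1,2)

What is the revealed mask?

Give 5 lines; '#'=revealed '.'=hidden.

Click 1 (1,1) count=3: revealed 1 new [(1,1)] -> total=1
Click 2 (0,3) count=1: revealed 1 new [(0,3)] -> total=2
Click 3 (0,4) count=0: revealed 5 new [(0,4) (1,3) (1,4) (2,3) (2,4)] -> total=7
Click 4 (1,2) count=2: revealed 1 new [(1,2)] -> total=8

Answer: ...##
.####
...##
.....
.....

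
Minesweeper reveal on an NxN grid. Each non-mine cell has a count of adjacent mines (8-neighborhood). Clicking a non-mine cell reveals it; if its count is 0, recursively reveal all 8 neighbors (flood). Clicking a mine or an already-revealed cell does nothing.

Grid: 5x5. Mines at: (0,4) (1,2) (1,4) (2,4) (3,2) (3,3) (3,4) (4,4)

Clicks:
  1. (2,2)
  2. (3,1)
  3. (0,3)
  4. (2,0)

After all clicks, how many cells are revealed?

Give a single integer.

Click 1 (2,2) count=3: revealed 1 new [(2,2)] -> total=1
Click 2 (3,1) count=1: revealed 1 new [(3,1)] -> total=2
Click 3 (0,3) count=3: revealed 1 new [(0,3)] -> total=3
Click 4 (2,0) count=0: revealed 9 new [(0,0) (0,1) (1,0) (1,1) (2,0) (2,1) (3,0) (4,0) (4,1)] -> total=12

Answer: 12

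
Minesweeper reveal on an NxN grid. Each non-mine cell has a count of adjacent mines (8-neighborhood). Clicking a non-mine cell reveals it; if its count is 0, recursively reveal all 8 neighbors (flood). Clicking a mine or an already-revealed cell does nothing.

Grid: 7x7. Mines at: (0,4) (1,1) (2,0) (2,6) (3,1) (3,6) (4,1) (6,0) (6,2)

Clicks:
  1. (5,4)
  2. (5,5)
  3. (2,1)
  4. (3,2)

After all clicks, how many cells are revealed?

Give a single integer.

Click 1 (5,4) count=0: revealed 26 new [(1,2) (1,3) (1,4) (1,5) (2,2) (2,3) (2,4) (2,5) (3,2) (3,3) (3,4) (3,5) (4,2) (4,3) (4,4) (4,5) (4,6) (5,2) (5,3) (5,4) (5,5) (5,6) (6,3) (6,4) (6,5) (6,6)] -> total=26
Click 2 (5,5) count=0: revealed 0 new [(none)] -> total=26
Click 3 (2,1) count=3: revealed 1 new [(2,1)] -> total=27
Click 4 (3,2) count=2: revealed 0 new [(none)] -> total=27

Answer: 27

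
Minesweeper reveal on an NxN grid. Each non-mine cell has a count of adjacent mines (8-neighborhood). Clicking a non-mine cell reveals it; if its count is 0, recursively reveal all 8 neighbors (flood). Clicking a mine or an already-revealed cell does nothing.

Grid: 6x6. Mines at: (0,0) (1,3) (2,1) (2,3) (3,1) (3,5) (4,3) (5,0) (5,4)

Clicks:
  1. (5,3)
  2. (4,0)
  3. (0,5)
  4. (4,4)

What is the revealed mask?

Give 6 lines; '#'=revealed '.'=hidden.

Click 1 (5,3) count=2: revealed 1 new [(5,3)] -> total=1
Click 2 (4,0) count=2: revealed 1 new [(4,0)] -> total=2
Click 3 (0,5) count=0: revealed 6 new [(0,4) (0,5) (1,4) (1,5) (2,4) (2,5)] -> total=8
Click 4 (4,4) count=3: revealed 1 new [(4,4)] -> total=9

Answer: ....##
....##
....##
......
#...#.
...#..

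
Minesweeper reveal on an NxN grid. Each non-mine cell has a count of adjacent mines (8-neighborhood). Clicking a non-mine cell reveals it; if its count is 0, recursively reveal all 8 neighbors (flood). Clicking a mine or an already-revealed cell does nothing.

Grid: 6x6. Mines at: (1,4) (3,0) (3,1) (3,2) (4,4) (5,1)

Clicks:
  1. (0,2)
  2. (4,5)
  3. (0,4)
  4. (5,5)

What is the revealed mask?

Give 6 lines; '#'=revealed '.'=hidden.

Click 1 (0,2) count=0: revealed 12 new [(0,0) (0,1) (0,2) (0,3) (1,0) (1,1) (1,2) (1,3) (2,0) (2,1) (2,2) (2,3)] -> total=12
Click 2 (4,5) count=1: revealed 1 new [(4,5)] -> total=13
Click 3 (0,4) count=1: revealed 1 new [(0,4)] -> total=14
Click 4 (5,5) count=1: revealed 1 new [(5,5)] -> total=15

Answer: #####.
####..
####..
......
.....#
.....#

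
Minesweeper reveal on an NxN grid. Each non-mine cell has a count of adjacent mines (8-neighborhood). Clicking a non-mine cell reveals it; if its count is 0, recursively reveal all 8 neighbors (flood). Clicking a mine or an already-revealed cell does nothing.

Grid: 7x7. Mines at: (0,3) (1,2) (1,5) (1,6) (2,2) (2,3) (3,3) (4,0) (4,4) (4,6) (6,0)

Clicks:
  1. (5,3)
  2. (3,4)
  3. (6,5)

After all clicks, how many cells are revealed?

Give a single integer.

Click 1 (5,3) count=1: revealed 1 new [(5,3)] -> total=1
Click 2 (3,4) count=3: revealed 1 new [(3,4)] -> total=2
Click 3 (6,5) count=0: revealed 14 new [(4,1) (4,2) (4,3) (5,1) (5,2) (5,4) (5,5) (5,6) (6,1) (6,2) (6,3) (6,4) (6,5) (6,6)] -> total=16

Answer: 16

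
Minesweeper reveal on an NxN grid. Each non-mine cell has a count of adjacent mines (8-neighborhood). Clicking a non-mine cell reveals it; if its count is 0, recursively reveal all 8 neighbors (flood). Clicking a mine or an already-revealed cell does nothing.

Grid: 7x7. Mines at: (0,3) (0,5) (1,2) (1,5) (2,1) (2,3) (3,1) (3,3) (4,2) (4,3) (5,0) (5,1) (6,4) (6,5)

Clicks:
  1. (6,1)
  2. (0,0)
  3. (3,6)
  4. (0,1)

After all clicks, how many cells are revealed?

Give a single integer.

Click 1 (6,1) count=2: revealed 1 new [(6,1)] -> total=1
Click 2 (0,0) count=0: revealed 4 new [(0,0) (0,1) (1,0) (1,1)] -> total=5
Click 3 (3,6) count=0: revealed 12 new [(2,4) (2,5) (2,6) (3,4) (3,5) (3,6) (4,4) (4,5) (4,6) (5,4) (5,5) (5,6)] -> total=17
Click 4 (0,1) count=1: revealed 0 new [(none)] -> total=17

Answer: 17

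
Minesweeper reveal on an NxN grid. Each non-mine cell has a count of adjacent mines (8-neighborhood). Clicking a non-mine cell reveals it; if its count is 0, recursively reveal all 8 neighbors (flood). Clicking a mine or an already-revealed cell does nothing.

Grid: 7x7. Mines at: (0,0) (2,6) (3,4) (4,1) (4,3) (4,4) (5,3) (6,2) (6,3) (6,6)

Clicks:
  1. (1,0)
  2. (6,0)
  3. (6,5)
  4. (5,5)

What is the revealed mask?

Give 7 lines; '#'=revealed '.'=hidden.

Answer: .......
#......
.......
.......
.......
##...#.
##...#.

Derivation:
Click 1 (1,0) count=1: revealed 1 new [(1,0)] -> total=1
Click 2 (6,0) count=0: revealed 4 new [(5,0) (5,1) (6,0) (6,1)] -> total=5
Click 3 (6,5) count=1: revealed 1 new [(6,5)] -> total=6
Click 4 (5,5) count=2: revealed 1 new [(5,5)] -> total=7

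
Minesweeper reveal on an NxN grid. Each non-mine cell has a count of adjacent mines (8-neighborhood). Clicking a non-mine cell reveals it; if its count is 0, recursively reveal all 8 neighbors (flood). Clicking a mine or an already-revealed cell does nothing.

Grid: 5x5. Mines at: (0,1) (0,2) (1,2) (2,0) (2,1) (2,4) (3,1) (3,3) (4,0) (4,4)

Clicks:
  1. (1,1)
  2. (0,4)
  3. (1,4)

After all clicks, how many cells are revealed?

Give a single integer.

Click 1 (1,1) count=5: revealed 1 new [(1,1)] -> total=1
Click 2 (0,4) count=0: revealed 4 new [(0,3) (0,4) (1,3) (1,4)] -> total=5
Click 3 (1,4) count=1: revealed 0 new [(none)] -> total=5

Answer: 5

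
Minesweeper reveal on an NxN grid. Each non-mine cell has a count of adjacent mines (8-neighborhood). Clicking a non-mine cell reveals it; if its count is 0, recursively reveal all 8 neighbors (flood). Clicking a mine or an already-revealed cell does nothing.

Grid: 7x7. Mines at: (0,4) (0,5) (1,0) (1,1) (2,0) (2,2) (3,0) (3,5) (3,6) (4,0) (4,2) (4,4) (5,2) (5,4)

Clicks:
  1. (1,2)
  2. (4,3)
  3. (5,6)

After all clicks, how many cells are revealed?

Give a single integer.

Click 1 (1,2) count=2: revealed 1 new [(1,2)] -> total=1
Click 2 (4,3) count=4: revealed 1 new [(4,3)] -> total=2
Click 3 (5,6) count=0: revealed 6 new [(4,5) (4,6) (5,5) (5,6) (6,5) (6,6)] -> total=8

Answer: 8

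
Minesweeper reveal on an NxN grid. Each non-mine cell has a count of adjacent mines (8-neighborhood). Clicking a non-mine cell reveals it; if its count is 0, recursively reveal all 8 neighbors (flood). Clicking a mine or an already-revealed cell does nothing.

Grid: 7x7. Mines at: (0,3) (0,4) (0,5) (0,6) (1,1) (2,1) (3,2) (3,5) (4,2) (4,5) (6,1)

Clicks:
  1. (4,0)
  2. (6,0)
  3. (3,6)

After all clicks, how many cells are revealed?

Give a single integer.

Answer: 8

Derivation:
Click 1 (4,0) count=0: revealed 6 new [(3,0) (3,1) (4,0) (4,1) (5,0) (5,1)] -> total=6
Click 2 (6,0) count=1: revealed 1 new [(6,0)] -> total=7
Click 3 (3,6) count=2: revealed 1 new [(3,6)] -> total=8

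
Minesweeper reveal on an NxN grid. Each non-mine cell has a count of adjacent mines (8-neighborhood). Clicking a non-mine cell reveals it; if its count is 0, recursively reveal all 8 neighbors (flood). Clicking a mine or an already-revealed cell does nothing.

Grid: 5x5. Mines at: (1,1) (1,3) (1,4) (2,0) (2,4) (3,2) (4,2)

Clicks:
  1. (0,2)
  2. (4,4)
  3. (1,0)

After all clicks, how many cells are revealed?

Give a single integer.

Click 1 (0,2) count=2: revealed 1 new [(0,2)] -> total=1
Click 2 (4,4) count=0: revealed 4 new [(3,3) (3,4) (4,3) (4,4)] -> total=5
Click 3 (1,0) count=2: revealed 1 new [(1,0)] -> total=6

Answer: 6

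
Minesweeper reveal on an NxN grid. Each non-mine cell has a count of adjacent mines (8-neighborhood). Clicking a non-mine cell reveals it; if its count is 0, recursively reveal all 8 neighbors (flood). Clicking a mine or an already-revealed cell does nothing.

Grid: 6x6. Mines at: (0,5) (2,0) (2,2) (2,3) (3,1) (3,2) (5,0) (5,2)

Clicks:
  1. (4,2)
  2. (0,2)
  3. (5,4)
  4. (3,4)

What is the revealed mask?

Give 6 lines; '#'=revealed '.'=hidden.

Click 1 (4,2) count=3: revealed 1 new [(4,2)] -> total=1
Click 2 (0,2) count=0: revealed 10 new [(0,0) (0,1) (0,2) (0,3) (0,4) (1,0) (1,1) (1,2) (1,3) (1,4)] -> total=11
Click 3 (5,4) count=0: revealed 12 new [(1,5) (2,4) (2,5) (3,3) (3,4) (3,5) (4,3) (4,4) (4,5) (5,3) (5,4) (5,5)] -> total=23
Click 4 (3,4) count=1: revealed 0 new [(none)] -> total=23

Answer: #####.
######
....##
...###
..####
...###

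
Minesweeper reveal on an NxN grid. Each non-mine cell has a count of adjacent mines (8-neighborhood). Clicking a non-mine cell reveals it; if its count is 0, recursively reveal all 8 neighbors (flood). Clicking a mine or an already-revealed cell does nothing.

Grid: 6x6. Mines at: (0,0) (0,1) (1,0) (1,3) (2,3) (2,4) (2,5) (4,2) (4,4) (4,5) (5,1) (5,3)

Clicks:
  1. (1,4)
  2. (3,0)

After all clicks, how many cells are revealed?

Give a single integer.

Click 1 (1,4) count=4: revealed 1 new [(1,4)] -> total=1
Click 2 (3,0) count=0: revealed 6 new [(2,0) (2,1) (3,0) (3,1) (4,0) (4,1)] -> total=7

Answer: 7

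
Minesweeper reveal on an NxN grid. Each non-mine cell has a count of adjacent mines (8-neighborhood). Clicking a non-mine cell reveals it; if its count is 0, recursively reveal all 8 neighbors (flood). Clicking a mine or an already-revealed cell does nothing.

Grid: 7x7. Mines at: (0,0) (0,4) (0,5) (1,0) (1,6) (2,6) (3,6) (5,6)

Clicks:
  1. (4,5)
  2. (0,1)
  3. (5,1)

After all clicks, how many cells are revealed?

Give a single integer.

Click 1 (4,5) count=2: revealed 1 new [(4,5)] -> total=1
Click 2 (0,1) count=2: revealed 1 new [(0,1)] -> total=2
Click 3 (5,1) count=0: revealed 36 new [(0,2) (0,3) (1,1) (1,2) (1,3) (1,4) (1,5) (2,0) (2,1) (2,2) (2,3) (2,4) (2,5) (3,0) (3,1) (3,2) (3,3) (3,4) (3,5) (4,0) (4,1) (4,2) (4,3) (4,4) (5,0) (5,1) (5,2) (5,3) (5,4) (5,5) (6,0) (6,1) (6,2) (6,3) (6,4) (6,5)] -> total=38

Answer: 38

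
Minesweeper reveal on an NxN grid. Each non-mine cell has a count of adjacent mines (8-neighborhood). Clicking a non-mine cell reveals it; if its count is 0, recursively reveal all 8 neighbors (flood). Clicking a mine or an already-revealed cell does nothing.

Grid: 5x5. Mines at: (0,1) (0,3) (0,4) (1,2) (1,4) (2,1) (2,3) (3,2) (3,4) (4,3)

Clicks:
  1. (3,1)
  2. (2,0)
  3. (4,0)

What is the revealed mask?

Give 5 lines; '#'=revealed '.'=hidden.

Answer: .....
.....
#....
##...
##...

Derivation:
Click 1 (3,1) count=2: revealed 1 new [(3,1)] -> total=1
Click 2 (2,0) count=1: revealed 1 new [(2,0)] -> total=2
Click 3 (4,0) count=0: revealed 3 new [(3,0) (4,0) (4,1)] -> total=5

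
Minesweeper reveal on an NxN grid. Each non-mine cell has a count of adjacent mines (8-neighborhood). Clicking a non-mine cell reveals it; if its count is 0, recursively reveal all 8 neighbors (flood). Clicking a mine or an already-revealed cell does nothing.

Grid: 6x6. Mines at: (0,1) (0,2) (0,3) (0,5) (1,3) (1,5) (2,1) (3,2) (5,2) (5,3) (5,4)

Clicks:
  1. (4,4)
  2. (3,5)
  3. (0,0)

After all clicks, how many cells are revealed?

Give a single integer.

Click 1 (4,4) count=2: revealed 1 new [(4,4)] -> total=1
Click 2 (3,5) count=0: revealed 8 new [(2,3) (2,4) (2,5) (3,3) (3,4) (3,5) (4,3) (4,5)] -> total=9
Click 3 (0,0) count=1: revealed 1 new [(0,0)] -> total=10

Answer: 10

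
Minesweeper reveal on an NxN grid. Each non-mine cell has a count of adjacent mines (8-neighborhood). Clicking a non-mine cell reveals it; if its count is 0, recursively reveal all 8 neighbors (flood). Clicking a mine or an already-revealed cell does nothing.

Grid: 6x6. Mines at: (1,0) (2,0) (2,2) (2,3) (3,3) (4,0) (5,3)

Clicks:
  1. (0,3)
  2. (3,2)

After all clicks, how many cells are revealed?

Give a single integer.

Answer: 19

Derivation:
Click 1 (0,3) count=0: revealed 18 new [(0,1) (0,2) (0,3) (0,4) (0,5) (1,1) (1,2) (1,3) (1,4) (1,5) (2,4) (2,5) (3,4) (3,5) (4,4) (4,5) (5,4) (5,5)] -> total=18
Click 2 (3,2) count=3: revealed 1 new [(3,2)] -> total=19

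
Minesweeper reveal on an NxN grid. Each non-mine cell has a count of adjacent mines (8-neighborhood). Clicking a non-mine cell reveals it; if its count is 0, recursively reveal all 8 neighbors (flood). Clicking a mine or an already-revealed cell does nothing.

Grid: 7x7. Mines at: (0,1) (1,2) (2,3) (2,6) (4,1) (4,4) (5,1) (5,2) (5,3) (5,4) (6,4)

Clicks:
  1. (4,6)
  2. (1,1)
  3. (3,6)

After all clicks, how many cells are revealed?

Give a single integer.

Click 1 (4,6) count=0: revealed 8 new [(3,5) (3,6) (4,5) (4,6) (5,5) (5,6) (6,5) (6,6)] -> total=8
Click 2 (1,1) count=2: revealed 1 new [(1,1)] -> total=9
Click 3 (3,6) count=1: revealed 0 new [(none)] -> total=9

Answer: 9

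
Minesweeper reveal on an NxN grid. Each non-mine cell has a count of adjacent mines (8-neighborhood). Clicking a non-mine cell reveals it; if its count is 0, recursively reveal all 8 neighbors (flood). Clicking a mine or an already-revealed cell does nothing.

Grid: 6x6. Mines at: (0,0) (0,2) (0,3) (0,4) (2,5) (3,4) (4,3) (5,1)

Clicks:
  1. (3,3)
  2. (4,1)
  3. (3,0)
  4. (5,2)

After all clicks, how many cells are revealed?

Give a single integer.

Answer: 16

Derivation:
Click 1 (3,3) count=2: revealed 1 new [(3,3)] -> total=1
Click 2 (4,1) count=1: revealed 1 new [(4,1)] -> total=2
Click 3 (3,0) count=0: revealed 13 new [(1,0) (1,1) (1,2) (1,3) (2,0) (2,1) (2,2) (2,3) (3,0) (3,1) (3,2) (4,0) (4,2)] -> total=15
Click 4 (5,2) count=2: revealed 1 new [(5,2)] -> total=16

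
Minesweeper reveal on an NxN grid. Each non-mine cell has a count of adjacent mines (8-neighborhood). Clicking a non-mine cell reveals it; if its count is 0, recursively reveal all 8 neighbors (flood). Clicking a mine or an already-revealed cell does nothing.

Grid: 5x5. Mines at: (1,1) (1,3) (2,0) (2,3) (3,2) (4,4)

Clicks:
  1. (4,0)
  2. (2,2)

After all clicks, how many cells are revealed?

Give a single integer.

Click 1 (4,0) count=0: revealed 4 new [(3,0) (3,1) (4,0) (4,1)] -> total=4
Click 2 (2,2) count=4: revealed 1 new [(2,2)] -> total=5

Answer: 5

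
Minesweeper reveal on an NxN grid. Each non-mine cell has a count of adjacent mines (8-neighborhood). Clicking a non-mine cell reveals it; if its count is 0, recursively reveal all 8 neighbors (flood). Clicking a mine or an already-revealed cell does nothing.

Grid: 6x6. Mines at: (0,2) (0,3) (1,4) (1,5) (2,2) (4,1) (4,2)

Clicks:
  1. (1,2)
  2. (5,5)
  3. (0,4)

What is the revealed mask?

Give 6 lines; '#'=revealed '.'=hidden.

Answer: ....#.
..#...
...###
...###
...###
...###

Derivation:
Click 1 (1,2) count=3: revealed 1 new [(1,2)] -> total=1
Click 2 (5,5) count=0: revealed 12 new [(2,3) (2,4) (2,5) (3,3) (3,4) (3,5) (4,3) (4,4) (4,5) (5,3) (5,4) (5,5)] -> total=13
Click 3 (0,4) count=3: revealed 1 new [(0,4)] -> total=14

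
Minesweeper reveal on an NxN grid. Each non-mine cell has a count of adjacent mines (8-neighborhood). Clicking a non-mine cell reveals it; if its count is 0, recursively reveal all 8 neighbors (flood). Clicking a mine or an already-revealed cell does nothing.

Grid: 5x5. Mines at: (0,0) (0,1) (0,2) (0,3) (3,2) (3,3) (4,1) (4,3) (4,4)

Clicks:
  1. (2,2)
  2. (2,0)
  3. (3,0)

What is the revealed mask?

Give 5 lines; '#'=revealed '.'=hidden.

Click 1 (2,2) count=2: revealed 1 new [(2,2)] -> total=1
Click 2 (2,0) count=0: revealed 6 new [(1,0) (1,1) (2,0) (2,1) (3,0) (3,1)] -> total=7
Click 3 (3,0) count=1: revealed 0 new [(none)] -> total=7

Answer: .....
##...
###..
##...
.....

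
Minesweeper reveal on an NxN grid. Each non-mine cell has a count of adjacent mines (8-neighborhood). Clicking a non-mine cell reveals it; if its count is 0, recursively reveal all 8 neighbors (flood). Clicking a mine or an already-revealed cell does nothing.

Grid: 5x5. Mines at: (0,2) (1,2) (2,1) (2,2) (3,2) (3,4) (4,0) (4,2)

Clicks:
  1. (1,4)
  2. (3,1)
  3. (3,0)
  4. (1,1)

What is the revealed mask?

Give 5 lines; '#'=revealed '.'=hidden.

Click 1 (1,4) count=0: revealed 6 new [(0,3) (0,4) (1,3) (1,4) (2,3) (2,4)] -> total=6
Click 2 (3,1) count=5: revealed 1 new [(3,1)] -> total=7
Click 3 (3,0) count=2: revealed 1 new [(3,0)] -> total=8
Click 4 (1,1) count=4: revealed 1 new [(1,1)] -> total=9

Answer: ...##
.#.##
...##
##...
.....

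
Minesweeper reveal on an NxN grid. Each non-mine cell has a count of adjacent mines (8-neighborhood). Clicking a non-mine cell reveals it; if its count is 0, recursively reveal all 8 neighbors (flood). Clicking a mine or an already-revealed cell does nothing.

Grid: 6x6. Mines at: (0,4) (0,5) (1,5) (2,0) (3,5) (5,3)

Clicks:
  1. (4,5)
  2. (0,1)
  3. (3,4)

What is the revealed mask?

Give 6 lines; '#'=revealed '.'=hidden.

Answer: ####..
#####.
.####.
#####.
######
###...

Derivation:
Click 1 (4,5) count=1: revealed 1 new [(4,5)] -> total=1
Click 2 (0,1) count=0: revealed 26 new [(0,0) (0,1) (0,2) (0,3) (1,0) (1,1) (1,2) (1,3) (1,4) (2,1) (2,2) (2,3) (2,4) (3,0) (3,1) (3,2) (3,3) (3,4) (4,0) (4,1) (4,2) (4,3) (4,4) (5,0) (5,1) (5,2)] -> total=27
Click 3 (3,4) count=1: revealed 0 new [(none)] -> total=27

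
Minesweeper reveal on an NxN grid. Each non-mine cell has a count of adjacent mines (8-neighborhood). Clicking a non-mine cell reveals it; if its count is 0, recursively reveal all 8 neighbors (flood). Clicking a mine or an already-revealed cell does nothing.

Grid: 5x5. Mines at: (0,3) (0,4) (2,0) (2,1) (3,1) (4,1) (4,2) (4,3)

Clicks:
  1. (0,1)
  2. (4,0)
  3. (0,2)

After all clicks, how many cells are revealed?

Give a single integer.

Click 1 (0,1) count=0: revealed 6 new [(0,0) (0,1) (0,2) (1,0) (1,1) (1,2)] -> total=6
Click 2 (4,0) count=2: revealed 1 new [(4,0)] -> total=7
Click 3 (0,2) count=1: revealed 0 new [(none)] -> total=7

Answer: 7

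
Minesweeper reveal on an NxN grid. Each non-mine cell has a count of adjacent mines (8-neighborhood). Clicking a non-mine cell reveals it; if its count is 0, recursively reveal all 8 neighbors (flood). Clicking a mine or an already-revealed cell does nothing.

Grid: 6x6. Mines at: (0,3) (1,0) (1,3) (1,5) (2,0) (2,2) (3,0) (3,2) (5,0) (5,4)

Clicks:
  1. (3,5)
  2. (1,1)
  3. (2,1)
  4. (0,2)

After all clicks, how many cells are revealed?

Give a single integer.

Click 1 (3,5) count=0: revealed 9 new [(2,3) (2,4) (2,5) (3,3) (3,4) (3,5) (4,3) (4,4) (4,5)] -> total=9
Click 2 (1,1) count=3: revealed 1 new [(1,1)] -> total=10
Click 3 (2,1) count=5: revealed 1 new [(2,1)] -> total=11
Click 4 (0,2) count=2: revealed 1 new [(0,2)] -> total=12

Answer: 12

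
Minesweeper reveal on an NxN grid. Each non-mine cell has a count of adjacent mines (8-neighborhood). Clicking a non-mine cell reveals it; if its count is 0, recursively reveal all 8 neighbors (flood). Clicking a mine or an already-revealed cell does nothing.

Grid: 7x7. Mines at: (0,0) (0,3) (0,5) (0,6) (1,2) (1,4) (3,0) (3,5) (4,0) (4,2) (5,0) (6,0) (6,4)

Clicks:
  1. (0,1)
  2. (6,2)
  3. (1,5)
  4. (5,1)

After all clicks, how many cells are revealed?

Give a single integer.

Answer: 8

Derivation:
Click 1 (0,1) count=2: revealed 1 new [(0,1)] -> total=1
Click 2 (6,2) count=0: revealed 6 new [(5,1) (5,2) (5,3) (6,1) (6,2) (6,3)] -> total=7
Click 3 (1,5) count=3: revealed 1 new [(1,5)] -> total=8
Click 4 (5,1) count=4: revealed 0 new [(none)] -> total=8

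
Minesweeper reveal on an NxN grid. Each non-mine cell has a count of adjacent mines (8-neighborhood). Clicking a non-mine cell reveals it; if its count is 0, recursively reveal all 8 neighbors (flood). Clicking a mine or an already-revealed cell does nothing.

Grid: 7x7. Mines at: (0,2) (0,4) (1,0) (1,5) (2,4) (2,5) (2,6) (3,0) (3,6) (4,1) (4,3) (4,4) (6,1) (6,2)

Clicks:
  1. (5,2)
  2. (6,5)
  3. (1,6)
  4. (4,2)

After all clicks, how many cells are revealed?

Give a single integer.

Click 1 (5,2) count=4: revealed 1 new [(5,2)] -> total=1
Click 2 (6,5) count=0: revealed 10 new [(4,5) (4,6) (5,3) (5,4) (5,5) (5,6) (6,3) (6,4) (6,5) (6,6)] -> total=11
Click 3 (1,6) count=3: revealed 1 new [(1,6)] -> total=12
Click 4 (4,2) count=2: revealed 1 new [(4,2)] -> total=13

Answer: 13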